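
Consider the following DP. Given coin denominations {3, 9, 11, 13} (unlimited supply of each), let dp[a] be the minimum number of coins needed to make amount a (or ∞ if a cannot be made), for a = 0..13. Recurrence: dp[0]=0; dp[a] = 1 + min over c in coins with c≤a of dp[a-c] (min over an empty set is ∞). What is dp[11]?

 a  0  1  2  3  4  5  6  7  8  9 10 11 12 13
dp  0  -  -  1  -  -  2  -  -  1  -  1  2  1
(- denotes ∞ / unreachable)

1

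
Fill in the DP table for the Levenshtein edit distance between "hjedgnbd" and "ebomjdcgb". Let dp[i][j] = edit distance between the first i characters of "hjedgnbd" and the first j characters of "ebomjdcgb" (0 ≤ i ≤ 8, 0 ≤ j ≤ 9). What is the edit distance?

8

   ''  e  b  o  m  j  d  c  g  b
''  0  1  2  3  4  5  6  7  8  9
 h  1  1  2  3  4  5  6  7  8  9
 j  2  2  2  3  4  4  5  6  7  8
 e  3  2  3  3  4  5  5  6  7  8
 d  4  3  3  4  4  5  5  6  7  8
 g  5  4  4  4  5  5  6  6  6  7
 n  6  5  5  5  5  6  6  7  7  7
 b  7  6  5  6  6  6  7  7  8  7
 d  8  7  6  6  7  7  6  7  8  8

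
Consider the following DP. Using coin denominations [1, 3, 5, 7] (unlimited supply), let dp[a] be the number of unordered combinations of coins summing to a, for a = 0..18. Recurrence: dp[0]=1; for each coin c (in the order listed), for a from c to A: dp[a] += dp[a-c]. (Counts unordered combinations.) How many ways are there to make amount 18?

27

after  coin     0     1     2     3     4     5     6     7     8     9    10    11    12    13    14    15    16    17    18
          1     1     1     1     1     1     1     1     1     1     1     1     1     1     1     1     1     1     1     1
          3     1     1     1     2     2     2     3     3     3     4     4     4     5     5     5     6     6     6     7
          5     1     1     1     2     2     3     4     4     5     6     7     8     9    10    11    13    14    15    17
          7     1     1     1     2     2     3     4     5     6     7     9    10    12    14    16    19    21    24    27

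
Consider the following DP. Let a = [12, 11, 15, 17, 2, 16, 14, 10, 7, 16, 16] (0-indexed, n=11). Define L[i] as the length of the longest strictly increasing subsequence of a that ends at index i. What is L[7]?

   i    0    1    2    3    4    5    6    7    8    9   10
a[i]   12   11   15   17    2   16   14   10    7   16   16
L[i]    1    1    2    3    1    3    2    2    2    3    3

2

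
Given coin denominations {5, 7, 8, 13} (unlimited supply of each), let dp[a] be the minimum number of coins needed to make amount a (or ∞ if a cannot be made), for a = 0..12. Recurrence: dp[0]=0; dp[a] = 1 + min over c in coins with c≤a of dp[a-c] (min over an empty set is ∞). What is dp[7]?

1

 a  0  1  2  3  4  5  6  7  8  9 10 11 12
dp  0  -  -  -  -  1  -  1  1  -  2  -  2
(- denotes ∞ / unreachable)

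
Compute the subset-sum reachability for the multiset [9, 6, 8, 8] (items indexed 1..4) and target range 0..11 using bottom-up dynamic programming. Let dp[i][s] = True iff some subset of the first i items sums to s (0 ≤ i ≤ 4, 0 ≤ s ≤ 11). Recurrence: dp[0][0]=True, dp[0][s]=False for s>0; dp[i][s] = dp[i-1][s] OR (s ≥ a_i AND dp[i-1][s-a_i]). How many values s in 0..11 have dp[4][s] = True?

i\s   0   1   2   3   4   5   6   7   8   9  10  11
  0   T   F   F   F   F   F   F   F   F   F   F   F
  1   T   F   F   F   F   F   F   F   F   T   F   F
  2   T   F   F   F   F   F   T   F   F   T   F   F
  3   T   F   F   F   F   F   T   F   T   T   F   F
  4   T   F   F   F   F   F   T   F   T   T   F   F

4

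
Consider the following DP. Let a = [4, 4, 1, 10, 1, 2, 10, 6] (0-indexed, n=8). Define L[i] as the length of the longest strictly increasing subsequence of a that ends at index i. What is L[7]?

3

   i    0    1    2    3    4    5    6    7
a[i]    4    4    1   10    1    2   10    6
L[i]    1    1    1    2    1    2    3    3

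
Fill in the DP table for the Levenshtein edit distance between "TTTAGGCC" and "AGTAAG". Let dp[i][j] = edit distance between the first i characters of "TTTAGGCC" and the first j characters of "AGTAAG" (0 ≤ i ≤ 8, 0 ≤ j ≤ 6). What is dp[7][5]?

5

   ''  A  G  T  A  A  G
''  0  1  2  3  4  5  6
 T  1  1  2  2  3  4  5
 T  2  2  2  2  3  4  5
 T  3  3  3  2  3  4  5
 A  4  3  4  3  2  3  4
 G  5  4  3  4  3  3  3
 G  6  5  4  4  4  4  3
 C  7  6  5  5  5  5  4
 C  8  7  6  6  6  6  5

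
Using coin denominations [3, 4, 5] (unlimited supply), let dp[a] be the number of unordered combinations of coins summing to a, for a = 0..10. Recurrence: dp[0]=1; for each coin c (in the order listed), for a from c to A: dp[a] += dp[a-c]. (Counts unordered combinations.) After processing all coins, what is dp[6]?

1

after  coin     0     1     2     3     4     5     6     7     8     9    10
          3     1     0     0     1     0     0     1     0     0     1     0
          4     1     0     0     1     1     0     1     1     1     1     1
          5     1     0     0     1     1     1     1     1     2     2     2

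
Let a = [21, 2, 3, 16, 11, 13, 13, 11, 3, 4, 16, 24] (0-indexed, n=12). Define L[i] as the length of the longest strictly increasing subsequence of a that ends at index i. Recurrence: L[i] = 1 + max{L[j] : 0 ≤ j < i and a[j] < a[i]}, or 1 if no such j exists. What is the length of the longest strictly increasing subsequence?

   i    0    1    2    3    4    5    6    7    8    9   10   11
a[i]   21    2    3   16   11   13   13   11    3    4   16   24
L[i]    1    1    2    3    3    4    4    3    2    3    5    6

6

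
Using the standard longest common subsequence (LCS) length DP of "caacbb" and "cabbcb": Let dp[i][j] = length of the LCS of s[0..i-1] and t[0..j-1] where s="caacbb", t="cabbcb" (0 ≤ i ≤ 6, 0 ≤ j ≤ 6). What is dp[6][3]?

   ''  c  a  b  b  c  b
''  0  0  0  0  0  0  0
 c  0  1  1  1  1  1  1
 a  0  1  2  2  2  2  2
 a  0  1  2  2  2  2  2
 c  0  1  2  2  2  3  3
 b  0  1  2  3  3  3  4
 b  0  1  2  3  4  4  4

3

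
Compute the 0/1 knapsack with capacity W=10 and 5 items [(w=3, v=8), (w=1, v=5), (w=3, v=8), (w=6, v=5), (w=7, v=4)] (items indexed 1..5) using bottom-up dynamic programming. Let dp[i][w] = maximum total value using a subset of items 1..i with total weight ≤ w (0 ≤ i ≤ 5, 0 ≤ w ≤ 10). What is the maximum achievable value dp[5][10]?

i\w   0   1   2   3   4   5   6   7   8   9  10
  0   0   0   0   0   0   0   0   0   0   0   0
  1   0   0   0   8   8   8   8   8   8   8   8
  2   0   5   5   8  13  13  13  13  13  13  13
  3   0   5   5   8  13  13  16  21  21  21  21
  4   0   5   5   8  13  13  16  21  21  21  21
  5   0   5   5   8  13  13  16  21  21  21  21

21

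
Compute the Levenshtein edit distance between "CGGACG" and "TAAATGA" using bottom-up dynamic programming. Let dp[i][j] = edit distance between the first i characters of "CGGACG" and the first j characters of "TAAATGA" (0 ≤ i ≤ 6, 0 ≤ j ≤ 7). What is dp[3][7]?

   ''  T  A  A  A  T  G  A
''  0  1  2  3  4  5  6  7
 C  1  1  2  3  4  5  6  7
 G  2  2  2  3  4  5  5  6
 G  3  3  3  3  4  5  5  6
 A  4  4  3  3  3  4  5  5
 C  5  5  4  4  4  4  5  6
 G  6  6  5  5  5  5  4  5

6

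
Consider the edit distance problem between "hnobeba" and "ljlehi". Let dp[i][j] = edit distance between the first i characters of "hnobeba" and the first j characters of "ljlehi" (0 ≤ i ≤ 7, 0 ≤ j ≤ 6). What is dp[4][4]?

4

   ''  l  j  l  e  h  i
''  0  1  2  3  4  5  6
 h  1  1  2  3  4  4  5
 n  2  2  2  3  4  5  5
 o  3  3  3  3  4  5  6
 b  4  4  4  4  4  5  6
 e  5  5  5  5  4  5  6
 b  6  6  6  6  5  5  6
 a  7  7  7  7  6  6  6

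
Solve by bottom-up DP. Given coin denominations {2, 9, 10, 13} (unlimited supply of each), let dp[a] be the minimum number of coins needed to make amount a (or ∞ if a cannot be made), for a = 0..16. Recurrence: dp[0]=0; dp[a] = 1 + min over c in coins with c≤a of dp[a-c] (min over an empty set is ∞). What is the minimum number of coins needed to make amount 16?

4

 a  0  1  2  3  4  5  6  7  8  9 10 11 12 13 14 15 16
dp  0  -  1  -  2  -  3  -  4  1  1  2  2  1  3  2  4
(- denotes ∞ / unreachable)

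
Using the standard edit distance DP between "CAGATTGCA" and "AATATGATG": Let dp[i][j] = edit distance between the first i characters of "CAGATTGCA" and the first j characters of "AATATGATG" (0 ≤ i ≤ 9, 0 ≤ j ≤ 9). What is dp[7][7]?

4

   ''  A  A  T  A  T  G  A  T  G
''  0  1  2  3  4  5  6  7  8  9
 C  1  1  2  3  4  5  6  7  8  9
 A  2  1  1  2  3  4  5  6  7  8
 G  3  2  2  2  3  4  4  5  6  7
 A  4  3  2  3  2  3  4  4  5  6
 T  5  4  3  2  3  2  3  4  4  5
 T  6  5  4  3  3  3  3  4  4  5
 G  7  6  5  4  4  4  3  4  5  4
 C  8  7  6  5  5  5  4  4  5  5
 A  9  8  7  6  5  6  5  4  5  6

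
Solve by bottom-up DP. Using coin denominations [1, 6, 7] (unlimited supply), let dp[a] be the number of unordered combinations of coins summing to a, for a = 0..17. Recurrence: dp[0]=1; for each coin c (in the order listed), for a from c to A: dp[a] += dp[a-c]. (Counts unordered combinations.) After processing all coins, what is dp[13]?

after  coin     0     1     2     3     4     5     6     7     8     9    10    11    12    13    14    15    16    17
          1     1     1     1     1     1     1     1     1     1     1     1     1     1     1     1     1     1     1
          6     1     1     1     1     1     1     2     2     2     2     2     2     3     3     3     3     3     3
          7     1     1     1     1     1     1     2     3     3     3     3     3     4     5     6     6     6     6

5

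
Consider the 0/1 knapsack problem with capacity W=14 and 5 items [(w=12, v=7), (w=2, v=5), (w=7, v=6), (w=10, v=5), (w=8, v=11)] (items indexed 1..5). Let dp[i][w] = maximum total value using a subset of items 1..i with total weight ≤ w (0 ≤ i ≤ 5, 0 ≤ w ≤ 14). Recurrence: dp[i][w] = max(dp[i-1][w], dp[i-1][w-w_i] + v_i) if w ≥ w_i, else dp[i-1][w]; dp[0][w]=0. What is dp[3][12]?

11

i\w   0   1   2   3   4   5   6   7   8   9  10  11  12  13  14
  0   0   0   0   0   0   0   0   0   0   0   0   0   0   0   0
  1   0   0   0   0   0   0   0   0   0   0   0   0   7   7   7
  2   0   0   5   5   5   5   5   5   5   5   5   5   7   7  12
  3   0   0   5   5   5   5   5   6   6  11  11  11  11  11  12
  4   0   0   5   5   5   5   5   6   6  11  11  11  11  11  12
  5   0   0   5   5   5   5   5   6  11  11  16  16  16  16  16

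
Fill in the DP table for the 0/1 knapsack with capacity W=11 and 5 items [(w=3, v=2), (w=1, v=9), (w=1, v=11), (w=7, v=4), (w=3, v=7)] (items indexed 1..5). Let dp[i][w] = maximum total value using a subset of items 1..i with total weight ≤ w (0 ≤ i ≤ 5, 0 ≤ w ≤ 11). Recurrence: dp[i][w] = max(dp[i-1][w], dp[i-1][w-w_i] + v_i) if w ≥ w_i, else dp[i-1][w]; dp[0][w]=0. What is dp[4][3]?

20

i\w   0   1   2   3   4   5   6   7   8   9  10  11
  0   0   0   0   0   0   0   0   0   0   0   0   0
  1   0   0   0   2   2   2   2   2   2   2   2   2
  2   0   9   9   9  11  11  11  11  11  11  11  11
  3   0  11  20  20  20  22  22  22  22  22  22  22
  4   0  11  20  20  20  22  22  22  22  24  24  24
  5   0  11  20  20  20  27  27  27  29  29  29  29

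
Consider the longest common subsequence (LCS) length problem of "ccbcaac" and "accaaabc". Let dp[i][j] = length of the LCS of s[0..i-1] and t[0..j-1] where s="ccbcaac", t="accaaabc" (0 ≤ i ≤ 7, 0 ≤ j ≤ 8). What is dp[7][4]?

3

   ''  a  c  c  a  a  a  b  c
''  0  0  0  0  0  0  0  0  0
 c  0  0  1  1  1  1  1  1  1
 c  0  0  1  2  2  2  2  2  2
 b  0  0  1  2  2  2  2  3  3
 c  0  0  1  2  2  2  2  3  4
 a  0  1  1  2  3  3  3  3  4
 a  0  1  1  2  3  4  4  4  4
 c  0  1  2  2  3  4  4  4  5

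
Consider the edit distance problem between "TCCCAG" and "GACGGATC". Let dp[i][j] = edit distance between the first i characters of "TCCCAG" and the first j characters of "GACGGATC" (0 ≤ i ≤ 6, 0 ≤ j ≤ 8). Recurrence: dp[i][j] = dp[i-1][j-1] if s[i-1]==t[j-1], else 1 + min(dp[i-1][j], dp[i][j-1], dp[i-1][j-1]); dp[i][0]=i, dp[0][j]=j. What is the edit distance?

   ''  G  A  C  G  G  A  T  C
''  0  1  2  3  4  5  6  7  8
 T  1  1  2  3  4  5  6  6  7
 C  2  2  2  2  3  4  5  6  6
 C  3  3  3  2  3  4  5  6  6
 C  4  4  4  3  3  4  5  6  6
 A  5  5  4  4  4  4  4  5  6
 G  6  5  5  5  4  4  5  5  6

6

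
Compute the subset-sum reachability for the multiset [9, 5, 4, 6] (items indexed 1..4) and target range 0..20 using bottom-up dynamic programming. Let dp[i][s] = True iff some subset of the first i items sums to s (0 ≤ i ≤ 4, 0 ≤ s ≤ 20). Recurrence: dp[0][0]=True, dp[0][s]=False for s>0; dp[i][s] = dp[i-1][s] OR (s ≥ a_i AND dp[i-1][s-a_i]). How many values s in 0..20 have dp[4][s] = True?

13

i\s   0   1   2   3   4   5   6   7   8   9  10  11  12  13  14  15  16  17  18  19  20
  0   T   F   F   F   F   F   F   F   F   F   F   F   F   F   F   F   F   F   F   F   F
  1   T   F   F   F   F   F   F   F   F   T   F   F   F   F   F   F   F   F   F   F   F
  2   T   F   F   F   F   T   F   F   F   T   F   F   F   F   T   F   F   F   F   F   F
  3   T   F   F   F   T   T   F   F   F   T   F   F   F   T   T   F   F   F   T   F   F
  4   T   F   F   F   T   T   T   F   F   T   T   T   F   T   T   T   F   F   T   T   T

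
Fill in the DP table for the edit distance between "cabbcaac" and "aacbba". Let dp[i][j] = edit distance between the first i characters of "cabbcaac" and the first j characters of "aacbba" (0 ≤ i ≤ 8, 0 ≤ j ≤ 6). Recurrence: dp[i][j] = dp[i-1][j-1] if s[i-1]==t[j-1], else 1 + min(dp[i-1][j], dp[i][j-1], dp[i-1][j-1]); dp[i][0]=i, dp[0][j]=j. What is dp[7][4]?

   ''  a  a  c  b  b  a
''  0  1  2  3  4  5  6
 c  1  1  2  2  3  4  5
 a  2  1  1  2  3  4  4
 b  3  2  2  2  2  3  4
 b  4  3  3  3  2  2  3
 c  5  4  4  3  3  3  3
 a  6  5  4  4  4  4  3
 a  7  6  5  5  5  5  4
 c  8  7  6  5  6  6  5

5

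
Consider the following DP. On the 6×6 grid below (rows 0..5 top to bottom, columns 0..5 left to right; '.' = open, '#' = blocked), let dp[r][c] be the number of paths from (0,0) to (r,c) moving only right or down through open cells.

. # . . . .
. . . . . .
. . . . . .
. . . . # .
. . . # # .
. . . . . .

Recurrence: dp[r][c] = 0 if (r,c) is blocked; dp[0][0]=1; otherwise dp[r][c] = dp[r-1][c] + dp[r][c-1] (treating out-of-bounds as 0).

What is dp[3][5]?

6

r\c   0   1   2   3   4   5
  0   1   0   0   0   0   0
  1   1   1   1   1   1   1
  2   1   2   3   4   5   6
  3   1   3   6  10   0   6
  4   1   4  10   0   0   6
  5   1   5  15  15  15  21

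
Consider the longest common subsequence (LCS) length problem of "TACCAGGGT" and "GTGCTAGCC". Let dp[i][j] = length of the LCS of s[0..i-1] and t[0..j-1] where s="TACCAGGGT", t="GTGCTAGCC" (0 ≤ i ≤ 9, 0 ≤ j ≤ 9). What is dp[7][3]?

2

   ''  G  T  G  C  T  A  G  C  C
''  0  0  0  0  0  0  0  0  0  0
 T  0  0  1  1  1  1  1  1  1  1
 A  0  0  1  1  1  1  2  2  2  2
 C  0  0  1  1  2  2  2  2  3  3
 C  0  0  1  1  2  2  2  2  3  4
 A  0  0  1  1  2  2  3  3  3  4
 G  0  1  1  2  2  2  3  4  4  4
 G  0  1  1  2  2  2  3  4  4  4
 G  0  1  1  2  2  2  3  4  4  4
 T  0  1  2  2  2  3  3  4  4  4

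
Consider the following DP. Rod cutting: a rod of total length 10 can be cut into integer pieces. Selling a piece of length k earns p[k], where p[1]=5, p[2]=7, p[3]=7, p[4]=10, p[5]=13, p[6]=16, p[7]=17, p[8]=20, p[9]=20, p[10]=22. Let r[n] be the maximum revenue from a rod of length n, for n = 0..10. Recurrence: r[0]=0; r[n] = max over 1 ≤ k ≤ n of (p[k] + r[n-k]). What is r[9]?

   n    0    1    2    3    4    5    6    7    8    9   10
r[n]    0    5   10   15   20   25   30   35   40   45   50

45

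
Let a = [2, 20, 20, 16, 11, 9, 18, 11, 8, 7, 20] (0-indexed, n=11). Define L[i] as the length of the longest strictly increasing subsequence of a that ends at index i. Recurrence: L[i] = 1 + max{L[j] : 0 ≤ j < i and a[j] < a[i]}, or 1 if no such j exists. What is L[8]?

2

   i    0    1    2    3    4    5    6    7    8    9   10
a[i]    2   20   20   16   11    9   18   11    8    7   20
L[i]    1    2    2    2    2    2    3    3    2    2    4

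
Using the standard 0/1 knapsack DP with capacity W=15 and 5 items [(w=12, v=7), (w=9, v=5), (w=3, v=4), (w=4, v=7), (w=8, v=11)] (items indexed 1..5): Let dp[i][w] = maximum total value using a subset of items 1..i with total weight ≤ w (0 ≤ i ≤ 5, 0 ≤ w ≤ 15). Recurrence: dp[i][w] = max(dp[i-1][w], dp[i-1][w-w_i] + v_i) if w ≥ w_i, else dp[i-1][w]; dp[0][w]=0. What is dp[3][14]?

9

i\w   0   1   2   3   4   5   6   7   8   9  10  11  12  13  14  15
  0   0   0   0   0   0   0   0   0   0   0   0   0   0   0   0   0
  1   0   0   0   0   0   0   0   0   0   0   0   0   7   7   7   7
  2   0   0   0   0   0   0   0   0   0   5   5   5   7   7   7   7
  3   0   0   0   4   4   4   4   4   4   5   5   5   9   9   9  11
  4   0   0   0   4   7   7   7  11  11  11  11  11  11  12  12  12
  5   0   0   0   4   7   7   7  11  11  11  11  15  18  18  18  22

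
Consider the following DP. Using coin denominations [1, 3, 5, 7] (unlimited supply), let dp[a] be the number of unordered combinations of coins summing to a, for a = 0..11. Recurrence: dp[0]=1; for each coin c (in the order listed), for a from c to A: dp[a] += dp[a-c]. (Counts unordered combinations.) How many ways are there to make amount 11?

10

after  coin     0     1     2     3     4     5     6     7     8     9    10    11
          1     1     1     1     1     1     1     1     1     1     1     1     1
          3     1     1     1     2     2     2     3     3     3     4     4     4
          5     1     1     1     2     2     3     4     4     5     6     7     8
          7     1     1     1     2     2     3     4     5     6     7     9    10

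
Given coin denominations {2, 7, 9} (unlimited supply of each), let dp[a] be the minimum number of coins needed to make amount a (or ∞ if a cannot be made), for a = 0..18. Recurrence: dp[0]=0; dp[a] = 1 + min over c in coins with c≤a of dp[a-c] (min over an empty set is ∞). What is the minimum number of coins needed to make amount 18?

2

 a  0  1  2  3  4  5  6  7  8  9 10 11 12 13 14 15 16 17 18
dp  0  -  1  -  2  -  3  1  4  1  5  2  6  3  2  4  2  5  2
(- denotes ∞ / unreachable)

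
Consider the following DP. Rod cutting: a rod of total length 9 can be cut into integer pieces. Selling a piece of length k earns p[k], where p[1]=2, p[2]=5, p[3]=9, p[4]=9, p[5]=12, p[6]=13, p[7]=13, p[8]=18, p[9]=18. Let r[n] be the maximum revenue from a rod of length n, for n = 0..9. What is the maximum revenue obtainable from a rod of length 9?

27

   n    0    1    2    3    4    5    6    7    8    9
r[n]    0    2    5    9   11   14   18   20   23   27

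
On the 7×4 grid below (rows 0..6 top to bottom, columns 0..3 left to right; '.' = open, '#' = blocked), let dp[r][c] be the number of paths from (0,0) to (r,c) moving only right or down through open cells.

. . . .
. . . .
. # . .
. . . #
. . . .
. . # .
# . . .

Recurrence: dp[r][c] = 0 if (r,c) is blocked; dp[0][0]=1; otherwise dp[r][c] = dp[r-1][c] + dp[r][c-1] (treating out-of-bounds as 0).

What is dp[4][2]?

6

r\c   0   1   2   3
  0   1   1   1   1
  1   1   2   3   4
  2   1   0   3   7
  3   1   1   4   0
  4   1   2   6   6
  5   1   3   0   6
  6   0   3   3   9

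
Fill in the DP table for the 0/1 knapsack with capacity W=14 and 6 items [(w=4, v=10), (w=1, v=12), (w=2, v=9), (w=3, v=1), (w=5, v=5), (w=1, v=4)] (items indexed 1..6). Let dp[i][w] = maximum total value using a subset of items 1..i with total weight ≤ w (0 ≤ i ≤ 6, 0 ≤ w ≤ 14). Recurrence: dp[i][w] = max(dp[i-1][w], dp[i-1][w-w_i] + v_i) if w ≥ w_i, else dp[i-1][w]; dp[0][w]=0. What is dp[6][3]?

i\w   0   1   2   3   4   5   6   7   8   9  10  11  12  13  14
  0   0   0   0   0   0   0   0   0   0   0   0   0   0   0   0
  1   0   0   0   0  10  10  10  10  10  10  10  10  10  10  10
  2   0  12  12  12  12  22  22  22  22  22  22  22  22  22  22
  3   0  12  12  21  21  22  22  31  31  31  31  31  31  31  31
  4   0  12  12  21  21  22  22  31  31  31  32  32  32  32  32
  5   0  12  12  21  21  22  22  31  31  31  32  32  36  36  36
  6   0  12  16  21  25  25  26  31  35  35  35  36  36  40  40

21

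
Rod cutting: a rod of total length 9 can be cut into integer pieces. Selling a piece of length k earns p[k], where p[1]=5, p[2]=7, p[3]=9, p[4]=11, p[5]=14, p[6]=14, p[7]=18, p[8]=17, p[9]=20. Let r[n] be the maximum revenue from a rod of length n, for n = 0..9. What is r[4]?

   n    0    1    2    3    4    5    6    7    8    9
r[n]    0    5   10   15   20   25   30   35   40   45

20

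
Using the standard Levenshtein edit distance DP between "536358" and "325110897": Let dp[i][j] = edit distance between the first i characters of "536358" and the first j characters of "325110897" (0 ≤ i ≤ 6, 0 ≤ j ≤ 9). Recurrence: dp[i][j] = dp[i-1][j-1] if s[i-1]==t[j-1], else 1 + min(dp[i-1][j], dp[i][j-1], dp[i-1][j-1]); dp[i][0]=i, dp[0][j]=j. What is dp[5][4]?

   ''  3  2  5  1  1  0  8  9  7
''  0  1  2  3  4  5  6  7  8  9
 5  1  1  2  2  3  4  5  6  7  8
 3  2  1  2  3  3  4  5  6  7  8
 6  3  2  2  3  4  4  5  6  7  8
 3  4  3  3  3  4  5  5  6  7  8
 5  5  4  4  3  4  5  6  6  7  8
 8  6  5  5  4  4  5  6  6  7  8

4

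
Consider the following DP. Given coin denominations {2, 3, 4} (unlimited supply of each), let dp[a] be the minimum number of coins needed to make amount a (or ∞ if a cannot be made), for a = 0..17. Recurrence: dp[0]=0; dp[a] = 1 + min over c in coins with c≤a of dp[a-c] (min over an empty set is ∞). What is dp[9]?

3

 a  0  1  2  3  4  5  6  7  8  9 10 11 12 13 14 15 16 17
dp  0  -  1  1  1  2  2  2  2  3  3  3  3  4  4  4  4  5
(- denotes ∞ / unreachable)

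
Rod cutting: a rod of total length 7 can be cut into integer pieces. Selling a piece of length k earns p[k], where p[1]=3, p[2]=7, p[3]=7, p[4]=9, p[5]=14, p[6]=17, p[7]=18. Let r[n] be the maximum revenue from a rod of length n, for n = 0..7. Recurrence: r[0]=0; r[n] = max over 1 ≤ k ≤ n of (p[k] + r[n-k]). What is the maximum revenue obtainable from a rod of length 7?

24

   n    0    1    2    3    4    5    6    7
r[n]    0    3    7   10   14   17   21   24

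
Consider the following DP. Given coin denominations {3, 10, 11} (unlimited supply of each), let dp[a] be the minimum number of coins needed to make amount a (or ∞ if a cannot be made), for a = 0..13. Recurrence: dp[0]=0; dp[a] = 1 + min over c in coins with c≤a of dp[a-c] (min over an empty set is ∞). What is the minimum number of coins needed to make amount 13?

 a  0  1  2  3  4  5  6  7  8  9 10 11 12 13
dp  0  -  -  1  -  -  2  -  -  3  1  1  4  2
(- denotes ∞ / unreachable)

2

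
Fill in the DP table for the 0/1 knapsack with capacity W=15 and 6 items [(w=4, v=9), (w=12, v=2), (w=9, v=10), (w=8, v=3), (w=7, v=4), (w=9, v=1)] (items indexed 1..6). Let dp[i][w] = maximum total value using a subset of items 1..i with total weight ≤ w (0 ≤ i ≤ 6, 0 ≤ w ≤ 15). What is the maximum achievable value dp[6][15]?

19

i\w   0   1   2   3   4   5   6   7   8   9  10  11  12  13  14  15
  0   0   0   0   0   0   0   0   0   0   0   0   0   0   0   0   0
  1   0   0   0   0   9   9   9   9   9   9   9   9   9   9   9   9
  2   0   0   0   0   9   9   9   9   9   9   9   9   9   9   9   9
  3   0   0   0   0   9   9   9   9   9  10  10  10  10  19  19  19
  4   0   0   0   0   9   9   9   9   9  10  10  10  12  19  19  19
  5   0   0   0   0   9   9   9   9   9  10  10  13  13  19  19  19
  6   0   0   0   0   9   9   9   9   9  10  10  13  13  19  19  19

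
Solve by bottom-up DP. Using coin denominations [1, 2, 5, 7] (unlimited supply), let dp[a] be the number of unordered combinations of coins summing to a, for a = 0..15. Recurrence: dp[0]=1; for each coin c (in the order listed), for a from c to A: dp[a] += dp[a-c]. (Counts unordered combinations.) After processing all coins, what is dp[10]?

12

after  coin     0     1     2     3     4     5     6     7     8     9    10    11    12    13    14    15
          1     1     1     1     1     1     1     1     1     1     1     1     1     1     1     1     1
          2     1     1     2     2     3     3     4     4     5     5     6     6     7     7     8     8
          5     1     1     2     2     3     4     5     6     7     8    10    11    13    14    16    18
          7     1     1     2     2     3     4     5     7     8    10    12    14    17    19    23    26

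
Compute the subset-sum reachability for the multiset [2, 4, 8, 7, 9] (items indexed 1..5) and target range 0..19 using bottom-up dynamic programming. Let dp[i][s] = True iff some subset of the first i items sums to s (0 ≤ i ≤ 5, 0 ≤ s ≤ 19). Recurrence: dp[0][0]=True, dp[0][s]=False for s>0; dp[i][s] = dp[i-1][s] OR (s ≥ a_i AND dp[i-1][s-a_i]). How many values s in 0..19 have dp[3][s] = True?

i\s   0   1   2   3   4   5   6   7   8   9  10  11  12  13  14  15  16  17  18  19
  0   T   F   F   F   F   F   F   F   F   F   F   F   F   F   F   F   F   F   F   F
  1   T   F   T   F   F   F   F   F   F   F   F   F   F   F   F   F   F   F   F   F
  2   T   F   T   F   T   F   T   F   F   F   F   F   F   F   F   F   F   F   F   F
  3   T   F   T   F   T   F   T   F   T   F   T   F   T   F   T   F   F   F   F   F
  4   T   F   T   F   T   F   T   T   T   T   T   T   T   T   T   T   F   T   F   T
  5   T   F   T   F   T   F   T   T   T   T   T   T   T   T   T   T   T   T   T   T

8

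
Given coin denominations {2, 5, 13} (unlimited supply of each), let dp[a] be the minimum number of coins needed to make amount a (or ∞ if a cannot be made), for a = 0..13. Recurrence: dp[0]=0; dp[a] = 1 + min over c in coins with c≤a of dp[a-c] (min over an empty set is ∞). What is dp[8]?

4

 a  0  1  2  3  4  5  6  7  8  9 10 11 12 13
dp  0  -  1  -  2  1  3  2  4  3  2  4  3  1
(- denotes ∞ / unreachable)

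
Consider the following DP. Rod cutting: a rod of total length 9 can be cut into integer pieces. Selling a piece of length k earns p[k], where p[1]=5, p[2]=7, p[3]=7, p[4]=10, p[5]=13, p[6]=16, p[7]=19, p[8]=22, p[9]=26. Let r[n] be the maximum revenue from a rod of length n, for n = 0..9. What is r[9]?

   n    0    1    2    3    4    5    6    7    8    9
r[n]    0    5   10   15   20   25   30   35   40   45

45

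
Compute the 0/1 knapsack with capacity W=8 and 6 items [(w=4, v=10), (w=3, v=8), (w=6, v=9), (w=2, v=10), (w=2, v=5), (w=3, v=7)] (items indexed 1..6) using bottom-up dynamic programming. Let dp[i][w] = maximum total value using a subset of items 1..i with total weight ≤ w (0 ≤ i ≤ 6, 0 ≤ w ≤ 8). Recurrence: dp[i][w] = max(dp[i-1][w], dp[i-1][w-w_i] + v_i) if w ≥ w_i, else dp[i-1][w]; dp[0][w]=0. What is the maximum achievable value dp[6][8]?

25

i\w   0   1   2   3   4   5   6   7   8
  0   0   0   0   0   0   0   0   0   0
  1   0   0   0   0  10  10  10  10  10
  2   0   0   0   8  10  10  10  18  18
  3   0   0   0   8  10  10  10  18  18
  4   0   0  10  10  10  18  20  20  20
  5   0   0  10  10  15  18  20  23  25
  6   0   0  10  10  15  18  20  23  25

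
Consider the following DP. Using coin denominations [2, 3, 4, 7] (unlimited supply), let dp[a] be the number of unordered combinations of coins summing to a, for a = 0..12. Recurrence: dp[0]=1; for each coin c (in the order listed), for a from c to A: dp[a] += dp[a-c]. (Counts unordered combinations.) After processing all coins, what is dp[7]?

3

after  coin     0     1     2     3     4     5     6     7     8     9    10    11    12
          2     1     0     1     0     1     0     1     0     1     0     1     0     1
          3     1     0     1     1     1     1     2     1     2     2     2     2     3
          4     1     0     1     1     2     1     3     2     4     3     5     4     7
          7     1     0     1     1     2     1     3     3     4     4     6     6     8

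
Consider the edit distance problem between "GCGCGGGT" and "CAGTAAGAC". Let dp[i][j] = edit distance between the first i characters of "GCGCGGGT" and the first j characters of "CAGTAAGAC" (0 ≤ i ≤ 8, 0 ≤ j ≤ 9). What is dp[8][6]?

   ''  C  A  G  T  A  A  G  A  C
''  0  1  2  3  4  5  6  7  8  9
 G  1  1  2  2  3  4  5  6  7  8
 C  2  1  2  3  3  4  5  6  7  7
 G  3  2  2  2  3  4  5  5  6  7
 C  4  3  3  3  3  4  5  6  6  6
 G  5  4  4  3  4  4  5  5  6  7
 G  6  5  5  4  4  5  5  5  6  7
 G  7  6  6  5  5  5  6  5  6  7
 T  8  7  7  6  5  6  6  6  6  7

6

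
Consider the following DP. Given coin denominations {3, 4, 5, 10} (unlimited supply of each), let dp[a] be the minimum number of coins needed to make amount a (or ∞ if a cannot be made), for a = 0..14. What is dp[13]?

 a  0  1  2  3  4  5  6  7  8  9 10 11 12 13 14
dp  0  -  -  1  1  1  2  2  2  2  1  3  3  2  2
(- denotes ∞ / unreachable)

2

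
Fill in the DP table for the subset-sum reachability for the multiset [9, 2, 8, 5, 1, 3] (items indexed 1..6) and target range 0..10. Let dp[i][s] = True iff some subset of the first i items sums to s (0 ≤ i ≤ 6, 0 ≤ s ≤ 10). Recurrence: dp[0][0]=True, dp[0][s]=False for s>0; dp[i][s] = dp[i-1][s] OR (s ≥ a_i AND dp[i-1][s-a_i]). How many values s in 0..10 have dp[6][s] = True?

i\s   0   1   2   3   4   5   6   7   8   9  10
  0   T   F   F   F   F   F   F   F   F   F   F
  1   T   F   F   F   F   F   F   F   F   T   F
  2   T   F   T   F   F   F   F   F   F   T   F
  3   T   F   T   F   F   F   F   F   T   T   T
  4   T   F   T   F   F   T   F   T   T   T   T
  5   T   T   T   T   F   T   T   T   T   T   T
  6   T   T   T   T   T   T   T   T   T   T   T

11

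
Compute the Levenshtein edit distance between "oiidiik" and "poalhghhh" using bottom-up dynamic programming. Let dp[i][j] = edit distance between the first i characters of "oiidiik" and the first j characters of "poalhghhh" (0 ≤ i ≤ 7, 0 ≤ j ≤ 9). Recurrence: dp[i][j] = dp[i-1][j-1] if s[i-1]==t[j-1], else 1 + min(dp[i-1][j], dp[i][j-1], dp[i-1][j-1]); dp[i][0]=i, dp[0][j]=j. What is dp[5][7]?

6

   ''  p  o  a  l  h  g  h  h  h
''  0  1  2  3  4  5  6  7  8  9
 o  1  1  1  2  3  4  5  6  7  8
 i  2  2  2  2  3  4  5  6  7  8
 i  3  3  3  3  3  4  5  6  7  8
 d  4  4  4  4  4  4  5  6  7  8
 i  5  5  5  5  5  5  5  6  7  8
 i  6  6  6  6  6  6  6  6  7  8
 k  7  7  7  7  7  7  7  7  7  8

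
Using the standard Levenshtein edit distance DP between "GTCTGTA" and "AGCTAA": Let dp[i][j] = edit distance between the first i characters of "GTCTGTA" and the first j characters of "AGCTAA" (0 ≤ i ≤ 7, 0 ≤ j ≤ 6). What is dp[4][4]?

2

   ''  A  G  C  T  A  A
''  0  1  2  3  4  5  6
 G  1  1  1  2  3  4  5
 T  2  2  2  2  2  3  4
 C  3  3  3  2  3  3  4
 T  4  4  4  3  2  3  4
 G  5  5  4  4  3  3  4
 T  6  6  5  5  4  4  4
 A  7  6  6  6  5  4  4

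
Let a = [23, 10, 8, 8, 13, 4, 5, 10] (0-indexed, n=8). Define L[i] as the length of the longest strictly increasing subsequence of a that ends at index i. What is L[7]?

3

   i    0    1    2    3    4    5    6    7
a[i]   23   10    8    8   13    4    5   10
L[i]    1    1    1    1    2    1    2    3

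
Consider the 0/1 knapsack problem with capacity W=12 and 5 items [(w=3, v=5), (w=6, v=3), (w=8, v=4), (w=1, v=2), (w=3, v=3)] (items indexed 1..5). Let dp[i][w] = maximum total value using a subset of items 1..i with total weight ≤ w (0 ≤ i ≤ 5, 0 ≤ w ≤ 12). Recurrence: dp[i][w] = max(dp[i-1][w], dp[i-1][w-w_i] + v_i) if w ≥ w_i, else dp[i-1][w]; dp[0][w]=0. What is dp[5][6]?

8

i\w   0   1   2   3   4   5   6   7   8   9  10  11  12
  0   0   0   0   0   0   0   0   0   0   0   0   0   0
  1   0   0   0   5   5   5   5   5   5   5   5   5   5
  2   0   0   0   5   5   5   5   5   5   8   8   8   8
  3   0   0   0   5   5   5   5   5   5   8   8   9   9
  4   0   2   2   5   7   7   7   7   7   8  10  10  11
  5   0   2   2   5   7   7   8  10  10  10  10  10  11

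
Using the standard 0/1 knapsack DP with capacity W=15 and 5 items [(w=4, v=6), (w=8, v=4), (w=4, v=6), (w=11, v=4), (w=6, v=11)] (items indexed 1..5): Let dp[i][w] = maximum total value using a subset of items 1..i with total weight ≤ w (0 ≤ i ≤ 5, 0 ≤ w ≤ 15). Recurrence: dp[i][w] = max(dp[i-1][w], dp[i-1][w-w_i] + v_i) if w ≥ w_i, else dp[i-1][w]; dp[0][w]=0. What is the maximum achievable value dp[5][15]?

23

i\w   0   1   2   3   4   5   6   7   8   9  10  11  12  13  14  15
  0   0   0   0   0   0   0   0   0   0   0   0   0   0   0   0   0
  1   0   0   0   0   6   6   6   6   6   6   6   6   6   6   6   6
  2   0   0   0   0   6   6   6   6   6   6   6   6  10  10  10  10
  3   0   0   0   0   6   6   6   6  12  12  12  12  12  12  12  12
  4   0   0   0   0   6   6   6   6  12  12  12  12  12  12  12  12
  5   0   0   0   0   6   6  11  11  12  12  17  17  17  17  23  23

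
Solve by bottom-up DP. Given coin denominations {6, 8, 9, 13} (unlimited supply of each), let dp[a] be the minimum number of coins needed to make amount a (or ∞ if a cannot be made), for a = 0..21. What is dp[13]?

 a  0  1  2  3  4  5  6  7  8  9 10 11 12 13 14 15 16 17 18 19 20 21
dp  0  -  -  -  -  -  1  -  1  1  -  -  2  1  2  2  2  2  2  2  3  2
(- denotes ∞ / unreachable)

1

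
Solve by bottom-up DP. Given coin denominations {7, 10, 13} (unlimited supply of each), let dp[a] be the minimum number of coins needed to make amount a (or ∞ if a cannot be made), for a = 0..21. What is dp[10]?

1

 a  0  1  2  3  4  5  6  7  8  9 10 11 12 13 14 15 16 17 18 19 20 21
dp  0  -  -  -  -  -  -  1  -  -  1  -  -  1  2  -  -  2  -  -  2  3
(- denotes ∞ / unreachable)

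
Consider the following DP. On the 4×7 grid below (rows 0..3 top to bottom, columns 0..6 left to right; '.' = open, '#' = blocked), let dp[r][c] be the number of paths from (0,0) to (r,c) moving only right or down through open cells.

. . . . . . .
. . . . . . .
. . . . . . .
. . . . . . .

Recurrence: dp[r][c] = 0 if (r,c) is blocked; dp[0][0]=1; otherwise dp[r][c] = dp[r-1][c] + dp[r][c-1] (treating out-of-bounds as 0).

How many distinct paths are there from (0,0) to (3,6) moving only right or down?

84

r\c   0   1   2   3   4   5   6
  0   1   1   1   1   1   1   1
  1   1   2   3   4   5   6   7
  2   1   3   6  10  15  21  28
  3   1   4  10  20  35  56  84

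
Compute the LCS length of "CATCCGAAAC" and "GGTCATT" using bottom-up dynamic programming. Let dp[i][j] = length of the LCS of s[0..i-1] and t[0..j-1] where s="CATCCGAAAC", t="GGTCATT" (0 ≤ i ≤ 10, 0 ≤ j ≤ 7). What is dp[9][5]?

   ''  G  G  T  C  A  T  T
''  0  0  0  0  0  0  0  0
 C  0  0  0  0  1  1  1  1
 A  0  0  0  0  1  2  2  2
 T  0  0  0  1  1  2  3  3
 C  0  0  0  1  2  2  3  3
 C  0  0  0  1  2  2  3  3
 G  0  1  1  1  2  2  3  3
 A  0  1  1  1  2  3  3  3
 A  0  1  1  1  2  3  3  3
 A  0  1  1  1  2  3  3  3
 C  0  1  1  1  2  3  3  3

3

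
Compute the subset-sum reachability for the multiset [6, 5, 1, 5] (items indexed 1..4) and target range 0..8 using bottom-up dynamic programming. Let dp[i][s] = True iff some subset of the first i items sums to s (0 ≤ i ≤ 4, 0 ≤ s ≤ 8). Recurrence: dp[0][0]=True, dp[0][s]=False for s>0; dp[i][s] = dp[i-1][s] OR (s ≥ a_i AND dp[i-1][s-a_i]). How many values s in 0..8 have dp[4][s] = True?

i\s   0   1   2   3   4   5   6   7   8
  0   T   F   F   F   F   F   F   F   F
  1   T   F   F   F   F   F   T   F   F
  2   T   F   F   F   F   T   T   F   F
  3   T   T   F   F   F   T   T   T   F
  4   T   T   F   F   F   T   T   T   F

5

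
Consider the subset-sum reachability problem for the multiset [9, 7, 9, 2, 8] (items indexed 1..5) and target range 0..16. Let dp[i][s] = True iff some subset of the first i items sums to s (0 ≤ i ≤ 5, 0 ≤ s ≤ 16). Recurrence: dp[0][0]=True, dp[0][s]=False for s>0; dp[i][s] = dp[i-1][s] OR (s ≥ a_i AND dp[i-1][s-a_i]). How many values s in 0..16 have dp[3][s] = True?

4

i\s   0   1   2   3   4   5   6   7   8   9  10  11  12  13  14  15  16
  0   T   F   F   F   F   F   F   F   F   F   F   F   F   F   F   F   F
  1   T   F   F   F   F   F   F   F   F   T   F   F   F   F   F   F   F
  2   T   F   F   F   F   F   F   T   F   T   F   F   F   F   F   F   T
  3   T   F   F   F   F   F   F   T   F   T   F   F   F   F   F   F   T
  4   T   F   T   F   F   F   F   T   F   T   F   T   F   F   F   F   T
  5   T   F   T   F   F   F   F   T   T   T   T   T   F   F   F   T   T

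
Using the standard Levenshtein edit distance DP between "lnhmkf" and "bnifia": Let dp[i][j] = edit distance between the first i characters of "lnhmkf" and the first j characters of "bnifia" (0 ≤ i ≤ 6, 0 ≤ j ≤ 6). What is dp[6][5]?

   ''  b  n  i  f  i  a
''  0  1  2  3  4  5  6
 l  1  1  2  3  4  5  6
 n  2  2  1  2  3  4  5
 h  3  3  2  2  3  4  5
 m  4  4  3  3  3  4  5
 k  5  5  4  4  4  4  5
 f  6  6  5  5  4  5  5

5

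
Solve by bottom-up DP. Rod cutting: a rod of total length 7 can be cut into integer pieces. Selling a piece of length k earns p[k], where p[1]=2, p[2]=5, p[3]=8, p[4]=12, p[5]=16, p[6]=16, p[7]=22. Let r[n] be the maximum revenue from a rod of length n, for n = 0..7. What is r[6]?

   n    0    1    2    3    4    5    6    7
r[n]    0    2    5    8   12   16   18   22

18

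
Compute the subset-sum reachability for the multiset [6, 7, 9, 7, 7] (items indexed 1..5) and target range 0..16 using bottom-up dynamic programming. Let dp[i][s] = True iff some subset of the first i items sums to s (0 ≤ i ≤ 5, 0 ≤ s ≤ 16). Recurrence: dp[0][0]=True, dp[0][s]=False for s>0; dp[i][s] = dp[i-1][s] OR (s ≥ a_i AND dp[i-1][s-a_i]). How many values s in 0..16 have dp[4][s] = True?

8

i\s   0   1   2   3   4   5   6   7   8   9  10  11  12  13  14  15  16
  0   T   F   F   F   F   F   F   F   F   F   F   F   F   F   F   F   F
  1   T   F   F   F   F   F   T   F   F   F   F   F   F   F   F   F   F
  2   T   F   F   F   F   F   T   T   F   F   F   F   F   T   F   F   F
  3   T   F   F   F   F   F   T   T   F   T   F   F   F   T   F   T   T
  4   T   F   F   F   F   F   T   T   F   T   F   F   F   T   T   T   T
  5   T   F   F   F   F   F   T   T   F   T   F   F   F   T   T   T   T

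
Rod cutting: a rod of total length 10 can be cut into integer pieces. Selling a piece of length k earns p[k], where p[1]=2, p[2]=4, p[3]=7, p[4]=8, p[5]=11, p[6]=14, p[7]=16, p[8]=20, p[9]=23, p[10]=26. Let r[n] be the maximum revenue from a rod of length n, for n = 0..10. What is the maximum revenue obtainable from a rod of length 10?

26

   n    0    1    2    3    4    5    6    7    8    9   10
r[n]    0    2    4    7    9   11   14   16   20   23   26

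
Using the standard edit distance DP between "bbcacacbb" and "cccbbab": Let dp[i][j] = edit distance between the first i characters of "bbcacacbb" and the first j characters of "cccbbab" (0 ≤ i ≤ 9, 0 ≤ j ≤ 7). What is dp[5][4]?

4

   ''  c  c  c  b  b  a  b
''  0  1  2  3  4  5  6  7
 b  1  1  2  3  3  4  5  6
 b  2  2  2  3  3  3  4  5
 c  3  2  2  2  3  4  4  5
 a  4  3  3  3  3  4  4  5
 c  5  4  3  3  4  4  5  5
 a  6  5  4  4  4  5  4  5
 c  7  6  5  4  5  5  5  5
 b  8  7  6  5  4  5  6  5
 b  9  8  7  6  5  4  5  6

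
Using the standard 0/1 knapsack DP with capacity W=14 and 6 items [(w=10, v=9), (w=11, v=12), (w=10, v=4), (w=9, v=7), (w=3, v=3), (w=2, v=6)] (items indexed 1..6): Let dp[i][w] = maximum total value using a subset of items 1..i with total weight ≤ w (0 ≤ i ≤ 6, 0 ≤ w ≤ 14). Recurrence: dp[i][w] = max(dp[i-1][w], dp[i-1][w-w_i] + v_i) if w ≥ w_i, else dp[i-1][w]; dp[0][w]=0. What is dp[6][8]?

i\w   0   1   2   3   4   5   6   7   8   9  10  11  12  13  14
  0   0   0   0   0   0   0   0   0   0   0   0   0   0   0   0
  1   0   0   0   0   0   0   0   0   0   0   9   9   9   9   9
  2   0   0   0   0   0   0   0   0   0   0   9  12  12  12  12
  3   0   0   0   0   0   0   0   0   0   0   9  12  12  12  12
  4   0   0   0   0   0   0   0   0   0   7   9  12  12  12  12
  5   0   0   0   3   3   3   3   3   3   7   9  12  12  12  15
  6   0   0   6   6   6   9   9   9   9   9   9  13  15  18  18

9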